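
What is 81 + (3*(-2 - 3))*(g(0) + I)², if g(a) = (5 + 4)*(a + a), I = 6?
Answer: -459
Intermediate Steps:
g(a) = 18*a (g(a) = 9*(2*a) = 18*a)
81 + (3*(-2 - 3))*(g(0) + I)² = 81 + (3*(-2 - 3))*(18*0 + 6)² = 81 + (3*(-5))*(0 + 6)² = 81 - 15*6² = 81 - 15*36 = 81 - 540 = -459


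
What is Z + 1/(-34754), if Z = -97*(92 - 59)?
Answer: -111247555/34754 ≈ -3201.0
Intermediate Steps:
Z = -3201 (Z = -97*33 = -3201)
Z + 1/(-34754) = -3201 + 1/(-34754) = -3201 - 1/34754 = -111247555/34754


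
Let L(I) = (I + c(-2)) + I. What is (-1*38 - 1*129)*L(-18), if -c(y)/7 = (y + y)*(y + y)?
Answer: 24716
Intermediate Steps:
c(y) = -28*y**2 (c(y) = -7*(y + y)*(y + y) = -7*2*y*2*y = -28*y**2)
L(I) = -112 + 2*I (L(I) = (I - 28*(-2)**2) + I = (I - 28*4) + I = (I - 112) + I = (-112 + I) + I = -112 + 2*I)
(-1*38 - 1*129)*L(-18) = (-1*38 - 1*129)*(-112 + 2*(-18)) = (-38 - 129)*(-112 - 36) = -167*(-148) = 24716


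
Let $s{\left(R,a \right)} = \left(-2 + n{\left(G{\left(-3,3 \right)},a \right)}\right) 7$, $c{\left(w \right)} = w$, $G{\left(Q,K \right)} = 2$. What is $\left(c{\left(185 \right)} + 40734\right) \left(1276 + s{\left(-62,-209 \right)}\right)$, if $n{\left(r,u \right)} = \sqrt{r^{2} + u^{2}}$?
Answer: $51639778 + 286433 \sqrt{43685} \approx 1.1151 \cdot 10^{8}$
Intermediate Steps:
$s{\left(R,a \right)} = -14 + 7 \sqrt{4 + a^{2}}$ ($s{\left(R,a \right)} = \left(-2 + \sqrt{2^{2} + a^{2}}\right) 7 = \left(-2 + \sqrt{4 + a^{2}}\right) 7 = -14 + 7 \sqrt{4 + a^{2}}$)
$\left(c{\left(185 \right)} + 40734\right) \left(1276 + s{\left(-62,-209 \right)}\right) = \left(185 + 40734\right) \left(1276 - \left(14 - 7 \sqrt{4 + \left(-209\right)^{2}}\right)\right) = 40919 \left(1276 - \left(14 - 7 \sqrt{4 + 43681}\right)\right) = 40919 \left(1276 - \left(14 - 7 \sqrt{43685}\right)\right) = 40919 \left(1262 + 7 \sqrt{43685}\right) = 51639778 + 286433 \sqrt{43685}$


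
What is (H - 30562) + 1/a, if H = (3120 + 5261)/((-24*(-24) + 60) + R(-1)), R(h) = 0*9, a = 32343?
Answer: -69821532873/2285572 ≈ -30549.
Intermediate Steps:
R(h) = 0
H = 8381/636 (H = (3120 + 5261)/((-24*(-24) + 60) + 0) = 8381/((576 + 60) + 0) = 8381/(636 + 0) = 8381/636 ≈ 13.178)
(H - 30562) + 1/a = (8381/636 - 30562) + 1/32343 = -19429051/636 + 1/32343 = -69821532873/2285572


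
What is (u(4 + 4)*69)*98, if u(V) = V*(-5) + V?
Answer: -216384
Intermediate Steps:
u(V) = -4*V (u(V) = -5*V + V = -4*V)
(u(4 + 4)*69)*98 = (-4*(4 + 4)*69)*98 = (-4*8*69)*98 = -32*69*98 = -2208*98 = -216384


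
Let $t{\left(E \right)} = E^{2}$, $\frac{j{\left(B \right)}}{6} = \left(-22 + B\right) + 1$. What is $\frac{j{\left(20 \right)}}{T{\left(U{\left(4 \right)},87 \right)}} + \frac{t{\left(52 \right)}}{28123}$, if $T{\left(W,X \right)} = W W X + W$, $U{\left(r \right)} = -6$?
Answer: $\frac{1380661}{14652083} \approx 0.09423$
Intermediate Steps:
$j{\left(B \right)} = -126 + 6 B$ ($j{\left(B \right)} = 6 \left(\left(-22 + B\right) + 1\right) = 6 \left(-21 + B\right) = -126 + 6 B$)
$T{\left(W,X \right)} = W + X W^{2}$ ($T{\left(W,X \right)} = W^{2} X + W = X W^{2} + W = W + X W^{2}$)
$\frac{j{\left(20 \right)}}{T{\left(U{\left(4 \right)},87 \right)}} + \frac{t{\left(52 \right)}}{28123} = \frac{-126 + 6 \cdot 20}{\left(-6\right) \left(1 - 522\right)} + \frac{52^{2}}{28123} = \frac{-126 + 120}{\left(-6\right) \left(1 - 522\right)} + 2704 \cdot \frac{1}{28123} = - \frac{6}{\left(-6\right) \left(-521\right)} + \frac{2704}{28123} = - \frac{6}{3126} + \frac{2704}{28123} = \left(-6\right) \frac{1}{3126} + \frac{2704}{28123} = - \frac{1}{521} + \frac{2704}{28123} = \frac{1380661}{14652083}$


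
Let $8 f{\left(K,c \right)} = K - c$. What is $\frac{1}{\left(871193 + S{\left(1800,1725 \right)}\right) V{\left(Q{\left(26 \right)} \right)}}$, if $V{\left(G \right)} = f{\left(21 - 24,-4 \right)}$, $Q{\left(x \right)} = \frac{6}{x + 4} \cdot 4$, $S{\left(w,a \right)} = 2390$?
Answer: $\frac{8}{873583} \approx 9.1577 \cdot 10^{-6}$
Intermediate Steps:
$Q{\left(x \right)} = \frac{24}{4 + x}$ ($Q{\left(x \right)} = \frac{6}{4 + x} 4 = \frac{24}{4 + x}$)
$f{\left(K,c \right)} = - \frac{c}{8} + \frac{K}{8}$ ($f{\left(K,c \right)} = \frac{K - c}{8} = - \frac{c}{8} + \frac{K}{8}$)
$V{\left(G \right)} = \frac{1}{8}$ ($V{\left(G \right)} = \left(- \frac{1}{8}\right) \left(-4\right) + \frac{21 - 24}{8} = \frac{1}{2} + \frac{21 - 24}{8} = \frac{1}{2} + \frac{1}{8} \left(-3\right) = \frac{1}{2} - \frac{3}{8} = \frac{1}{8}$)
$\frac{1}{\left(871193 + S{\left(1800,1725 \right)}\right) V{\left(Q{\left(26 \right)} \right)}} = \frac{\frac{1}{\frac{1}{8}}}{871193 + 2390} = \frac{1}{873583} \cdot 8 = \frac{8}{873583}$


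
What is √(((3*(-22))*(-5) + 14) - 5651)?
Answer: I*√5307 ≈ 72.849*I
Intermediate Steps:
√(((3*(-22))*(-5) + 14) - 5651) = √((-66*(-5) + 14) - 5651) = √((330 + 14) - 5651) = √(344 - 5651) = √(-5307) = I*√5307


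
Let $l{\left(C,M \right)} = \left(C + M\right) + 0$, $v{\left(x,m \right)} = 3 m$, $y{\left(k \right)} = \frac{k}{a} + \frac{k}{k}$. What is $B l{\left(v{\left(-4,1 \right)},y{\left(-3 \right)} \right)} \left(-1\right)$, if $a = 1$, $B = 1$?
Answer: $-1$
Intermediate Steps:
$y{\left(k \right)} = 1 + k$ ($y{\left(k \right)} = \frac{k}{1} + \frac{k}{k} = k 1 + 1 = k + 1 = 1 + k$)
$l{\left(C,M \right)} = C + M$
$B l{\left(v{\left(-4,1 \right)},y{\left(-3 \right)} \right)} \left(-1\right) = 1 \left(3 \cdot 1 + \left(1 - 3\right)\right) \left(-1\right) = 1 \left(3 - 2\right) \left(-1\right) = 1 \cdot 1 \left(-1\right) = 1 \left(-1\right) = -1$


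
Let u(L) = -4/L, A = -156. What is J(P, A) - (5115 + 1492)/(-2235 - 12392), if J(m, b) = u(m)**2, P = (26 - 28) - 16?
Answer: 593675/1184787 ≈ 0.50108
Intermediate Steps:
P = -18 (P = -2 - 16 = -18)
J(m, b) = 16/m**2 (J(m, b) = (-4/m)**2 = 16/m**2)
J(P, A) - (5115 + 1492)/(-2235 - 12392) = 16/(-18)**2 - (5115 + 1492)/(-2235 - 12392) = 16*(1/324) - 6607/(-14627) = 4/81 - 6607*(-1)/14627 = 4/81 - 1*(-6607/14627) = 4/81 + 6607/14627 = 593675/1184787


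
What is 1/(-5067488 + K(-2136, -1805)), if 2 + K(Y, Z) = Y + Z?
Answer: -1/5071431 ≈ -1.9718e-7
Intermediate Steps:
K(Y, Z) = -2 + Y + Z (K(Y, Z) = -2 + (Y + Z) = -2 + Y + Z)
1/(-5067488 + K(-2136, -1805)) = 1/(-5067488 + (-2 - 2136 - 1805)) = 1/(-5067488 - 3943) = 1/(-5071431) = -1/5071431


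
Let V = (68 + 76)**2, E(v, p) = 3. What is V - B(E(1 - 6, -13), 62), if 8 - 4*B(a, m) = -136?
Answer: 20700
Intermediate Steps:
B(a, m) = 36 (B(a, m) = 2 - 1/4*(-136) = 2 + 34 = 36)
V = 20736 (V = 144**2 = 20736)
V - B(E(1 - 6, -13), 62) = 20736 - 1*36 = 20736 - 36 = 20700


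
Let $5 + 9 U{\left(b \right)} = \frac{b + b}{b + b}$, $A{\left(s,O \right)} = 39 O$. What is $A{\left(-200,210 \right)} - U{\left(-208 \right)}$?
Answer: $\frac{73714}{9} \approx 8190.4$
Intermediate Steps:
$U{\left(b \right)} = - \frac{4}{9}$ ($U{\left(b \right)} = - \frac{5}{9} + \frac{\left(b + b\right) \frac{1}{b + b}}{9} = - \frac{5}{9} + \frac{2 b \frac{1}{2 b}}{9} = - \frac{5}{9} + \frac{1}{9} \cdot 1 = - \frac{5}{9} + \frac{1}{9} = - \frac{4}{9}$)
$A{\left(-200,210 \right)} - U{\left(-208 \right)} = 39 \cdot 210 - - \frac{4}{9} = 8190 + \frac{4}{9} = \frac{73714}{9}$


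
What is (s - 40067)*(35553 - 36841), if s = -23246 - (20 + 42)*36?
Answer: 84421960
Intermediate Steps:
s = -25478 (s = -23246 - 62*36 = -23246 - 1*2232 = -23246 - 2232 = -25478)
(s - 40067)*(35553 - 36841) = (-25478 - 40067)*(35553 - 36841) = -65545*(-1288) = 84421960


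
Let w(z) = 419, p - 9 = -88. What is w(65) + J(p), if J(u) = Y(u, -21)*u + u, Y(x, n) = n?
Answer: 1999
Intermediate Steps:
p = -79 (p = 9 - 88 = -79)
J(u) = -20*u (J(u) = -21*u + u = -20*u)
w(65) + J(p) = 419 - 20*(-79) = 419 + 1580 = 1999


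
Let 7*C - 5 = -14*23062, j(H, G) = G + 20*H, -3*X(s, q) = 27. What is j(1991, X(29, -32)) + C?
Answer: -44186/7 ≈ -6312.3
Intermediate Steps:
X(s, q) = -9 (X(s, q) = -⅓*27 = -9)
C = -322863/7 (C = 5/7 + (-14*23062)/7 = 5/7 + (⅐)*(-322868) = 5/7 - 46124 = -322863/7 ≈ -46123.)
j(1991, X(29, -32)) + C = (-9 + 20*1991) - 322863/7 = (-9 + 39820) - 322863/7 = 39811 - 322863/7 = -44186/7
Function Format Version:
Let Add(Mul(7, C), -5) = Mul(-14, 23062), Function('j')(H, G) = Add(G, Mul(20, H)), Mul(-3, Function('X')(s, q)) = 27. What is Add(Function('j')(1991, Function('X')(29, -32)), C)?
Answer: Rational(-44186, 7) ≈ -6312.3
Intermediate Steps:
Function('X')(s, q) = -9 (Function('X')(s, q) = Mul(Rational(-1, 3), 27) = -9)
C = Rational(-322863, 7) (C = Add(Rational(5, 7), Mul(Rational(1, 7), Mul(-14, 23062))) = Add(Rational(5, 7), Mul(Rational(1, 7), -322868)) = Add(Rational(5, 7), -46124) = Rational(-322863, 7) ≈ -46123.)
Add(Function('j')(1991, Function('X')(29, -32)), C) = Add(Add(-9, Mul(20, 1991)), Rational(-322863, 7)) = Add(Add(-9, 39820), Rational(-322863, 7)) = Add(39811, Rational(-322863, 7)) = Rational(-44186, 7)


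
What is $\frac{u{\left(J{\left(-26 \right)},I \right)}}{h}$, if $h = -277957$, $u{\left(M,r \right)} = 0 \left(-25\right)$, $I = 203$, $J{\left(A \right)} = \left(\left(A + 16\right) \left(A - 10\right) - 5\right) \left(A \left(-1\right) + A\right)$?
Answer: $0$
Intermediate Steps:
$J{\left(A \right)} = 0$ ($J{\left(A \right)} = \left(\left(16 + A\right) \left(-10 + A\right) - 5\right) \left(- A + A\right) = \left(\left(-10 + A\right) \left(16 + A\right) - 5\right) 0 = \left(-5 + \left(-10 + A\right) \left(16 + A\right)\right) 0 = 0$)
$u{\left(M,r \right)} = 0$
$\frac{u{\left(J{\left(-26 \right)},I \right)}}{h} = \frac{0}{-277957} = 0 \left(- \frac{1}{277957}\right) = 0$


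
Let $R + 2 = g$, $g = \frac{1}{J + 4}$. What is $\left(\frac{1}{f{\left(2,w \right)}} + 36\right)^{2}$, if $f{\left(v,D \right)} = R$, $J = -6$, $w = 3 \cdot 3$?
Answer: $\frac{31684}{25} \approx 1267.4$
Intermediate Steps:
$w = 9$
$g = - \frac{1}{2}$ ($g = \frac{1}{-6 + 4} = \frac{1}{-2} = - \frac{1}{2} \approx -0.5$)
$R = - \frac{5}{2}$ ($R = -2 - \frac{1}{2} = - \frac{5}{2} \approx -2.5$)
$f{\left(v,D \right)} = - \frac{5}{2}$
$\left(\frac{1}{f{\left(2,w \right)}} + 36\right)^{2} = \left(\frac{1}{- \frac{5}{2}} + 36\right)^{2} = \left(- \frac{2}{5} + 36\right)^{2} = \left(\frac{178}{5}\right)^{2} = \frac{31684}{25}$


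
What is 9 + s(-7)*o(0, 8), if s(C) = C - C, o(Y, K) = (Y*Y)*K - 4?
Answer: 9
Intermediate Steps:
o(Y, K) = -4 + K*Y**2 (o(Y, K) = Y**2*K - 4 = K*Y**2 - 4 = -4 + K*Y**2)
s(C) = 0
9 + s(-7)*o(0, 8) = 9 + 0*(-4 + 8*0**2) = 9 + 0*(-4 + 8*0) = 9 + 0*(-4 + 0) = 9 + 0*(-4) = 9 + 0 = 9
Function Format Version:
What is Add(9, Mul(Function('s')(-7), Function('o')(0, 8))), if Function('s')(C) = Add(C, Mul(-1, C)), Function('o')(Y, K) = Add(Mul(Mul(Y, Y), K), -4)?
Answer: 9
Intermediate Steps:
Function('o')(Y, K) = Add(-4, Mul(K, Pow(Y, 2))) (Function('o')(Y, K) = Add(Mul(Pow(Y, 2), K), -4) = Add(Mul(K, Pow(Y, 2)), -4) = Add(-4, Mul(K, Pow(Y, 2))))
Function('s')(C) = 0
Add(9, Mul(Function('s')(-7), Function('o')(0, 8))) = Add(9, Mul(0, Add(-4, Mul(8, Pow(0, 2))))) = Add(9, Mul(0, Add(-4, Mul(8, 0)))) = Add(9, Mul(0, Add(-4, 0))) = Add(9, Mul(0, -4)) = Add(9, 0) = 9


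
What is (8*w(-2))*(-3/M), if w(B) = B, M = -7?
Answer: -48/7 ≈ -6.8571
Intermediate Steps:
(8*w(-2))*(-3/M) = (8*(-2))*(-3/(-7)) = -(-48)*(-1)/7 = -16*3/7 = -48/7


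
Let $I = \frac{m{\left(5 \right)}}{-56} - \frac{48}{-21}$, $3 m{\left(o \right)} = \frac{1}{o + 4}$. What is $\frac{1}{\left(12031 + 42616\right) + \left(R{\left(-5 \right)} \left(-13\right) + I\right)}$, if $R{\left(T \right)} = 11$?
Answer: $\frac{1512}{82413503} \approx 1.8347 \cdot 10^{-5}$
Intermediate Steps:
$m{\left(o \right)} = \frac{1}{3 \left(4 + o\right)}$ ($m{\left(o \right)} = \frac{1}{3 \left(o + 4\right)} = \frac{1}{3 \left(4 + o\right)}$)
$I = \frac{3455}{1512}$ ($I = \frac{\frac{1}{3} \frac{1}{4 + 5}}{-56} - \frac{48}{-21} = \frac{1}{3 \cdot 9} \left(- \frac{1}{56}\right) - - \frac{16}{7} = \frac{1}{3} \cdot \frac{1}{9} \left(- \frac{1}{56}\right) + \frac{16}{7} = \frac{1}{27} \left(- \frac{1}{56}\right) + \frac{16}{7} = - \frac{1}{1512} + \frac{16}{7} = \frac{3455}{1512} \approx 2.2851$)
$\frac{1}{\left(12031 + 42616\right) + \left(R{\left(-5 \right)} \left(-13\right) + I\right)} = \frac{1}{\left(12031 + 42616\right) + \left(11 \left(-13\right) + \frac{3455}{1512}\right)} = \frac{1}{54647 + \left(-143 + \frac{3455}{1512}\right)} = \frac{1}{54647 - \frac{212761}{1512}} = \frac{1}{\frac{82413503}{1512}} = \frac{1512}{82413503}$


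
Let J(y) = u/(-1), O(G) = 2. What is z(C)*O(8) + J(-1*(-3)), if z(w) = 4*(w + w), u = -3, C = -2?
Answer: -29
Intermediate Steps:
J(y) = 3 (J(y) = -3/(-1) = -3*(-1) = 3)
z(w) = 8*w (z(w) = 4*(2*w) = 8*w)
z(C)*O(8) + J(-1*(-3)) = (8*(-2))*2 + 3 = -16*2 + 3 = -32 + 3 = -29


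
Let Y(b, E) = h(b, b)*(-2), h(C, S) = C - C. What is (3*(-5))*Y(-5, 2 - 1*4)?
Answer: 0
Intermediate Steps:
h(C, S) = 0
Y(b, E) = 0 (Y(b, E) = 0*(-2) = 0)
(3*(-5))*Y(-5, 2 - 1*4) = (3*(-5))*0 = -15*0 = 0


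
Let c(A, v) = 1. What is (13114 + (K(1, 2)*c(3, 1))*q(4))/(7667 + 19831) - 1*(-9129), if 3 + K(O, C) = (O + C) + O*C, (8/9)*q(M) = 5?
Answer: 1004169469/109992 ≈ 9129.5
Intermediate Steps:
q(M) = 45/8 (q(M) = (9/8)*5 = 45/8)
K(O, C) = -3 + C + O + C*O (K(O, C) = -3 + ((O + C) + O*C) = -3 + ((C + O) + C*O) = -3 + (C + O + C*O) = -3 + C + O + C*O)
(13114 + (K(1, 2)*c(3, 1))*q(4))/(7667 + 19831) - 1*(-9129) = (13114 + ((-3 + 2 + 1 + 2*1)*1)*(45/8))/(7667 + 19831) - 1*(-9129) = (13114 + ((-3 + 2 + 1 + 2)*1)*(45/8))/27498 + 9129 = (13114 + (2*1)*(45/8))*(1/27498) + 9129 = (13114 + 2*(45/8))*(1/27498) + 9129 = (13114 + 45/4)*(1/27498) + 9129 = (52501/4)*(1/27498) + 9129 = 52501/109992 + 9129 = 1004169469/109992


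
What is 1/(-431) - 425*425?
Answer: -77849376/431 ≈ -1.8063e+5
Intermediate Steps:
1/(-431) - 425*425 = -1/431 - 180625 = -77849376/431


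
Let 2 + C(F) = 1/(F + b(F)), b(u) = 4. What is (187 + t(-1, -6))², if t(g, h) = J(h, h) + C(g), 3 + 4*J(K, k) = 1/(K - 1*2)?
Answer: 313892089/9216 ≈ 34060.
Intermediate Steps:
J(K, k) = -¾ + 1/(4*(-2 + K)) (J(K, k) = -¾ + 1/(4*(K - 1*2)) = -¾ + 1/(4*(K - 2)) = -¾ + 1/(4*(-2 + K)))
C(F) = -2 + 1/(4 + F) (C(F) = -2 + 1/(F + 4) = -2 + 1/(4 + F))
t(g, h) = (-7 - 2*g)/(4 + g) + (7 - 3*h)/(4*(-2 + h)) (t(g, h) = (7 - 3*h)/(4*(-2 + h)) + (-7 - 2*g)/(4 + g) = (-7 - 2*g)/(4 + g) + (7 - 3*h)/(4*(-2 + h)))
(187 + t(-1, -6))² = (187 + (84 - 40*(-6) + 23*(-1) - 11*(-1)*(-6))/(4*(-8 - 2*(-1) + 4*(-6) - 1*(-6))))² = (187 + (84 + 240 - 23 - 66)/(4*(-8 + 2 - 24 + 6)))² = (187 + (¼)*235/(-24))² = (187 + (¼)*(-1/24)*235)² = (187 - 235/96)² = (17717/96)² = 313892089/9216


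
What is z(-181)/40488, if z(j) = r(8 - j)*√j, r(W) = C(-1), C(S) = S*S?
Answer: I*√181/40488 ≈ 0.00033229*I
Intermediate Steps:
C(S) = S²
r(W) = 1 (r(W) = (-1)² = 1)
z(j) = √j (z(j) = 1*√j = √j)
z(-181)/40488 = √(-181)/40488 = (I*√181)*(1/40488) = I*√181/40488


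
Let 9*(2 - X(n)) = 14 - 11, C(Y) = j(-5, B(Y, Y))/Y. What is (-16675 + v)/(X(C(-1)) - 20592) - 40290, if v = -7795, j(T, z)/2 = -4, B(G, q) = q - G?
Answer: -2488680180/61771 ≈ -40289.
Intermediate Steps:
j(T, z) = -8 (j(T, z) = 2*(-4) = -8)
C(Y) = -8/Y
X(n) = 5/3 (X(n) = 2 - (14 - 11)/9 = 2 - 1/9*3 = 2 - 1/3 = 5/3)
(-16675 + v)/(X(C(-1)) - 20592) - 40290 = (-16675 - 7795)/(5/3 - 20592) - 40290 = -24470/(-61771/3) - 40290 = -24470*(-3/61771) - 40290 = 73410/61771 - 40290 = -2488680180/61771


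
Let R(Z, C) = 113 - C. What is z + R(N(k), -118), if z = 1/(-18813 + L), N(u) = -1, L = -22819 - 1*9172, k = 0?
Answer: 11735723/50804 ≈ 231.00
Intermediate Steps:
L = -31991 (L = -22819 - 9172 = -31991)
z = -1/50804 (z = 1/(-18813 - 31991) = 1/(-50804) = -1/50804 ≈ -1.9684e-5)
z + R(N(k), -118) = -1/50804 + (113 - 1*(-118)) = -1/50804 + (113 + 118) = -1/50804 + 231 = 11735723/50804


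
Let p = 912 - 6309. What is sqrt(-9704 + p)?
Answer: I*sqrt(15101) ≈ 122.89*I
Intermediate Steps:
p = -5397
sqrt(-9704 + p) = sqrt(-9704 - 5397) = sqrt(-15101) = I*sqrt(15101)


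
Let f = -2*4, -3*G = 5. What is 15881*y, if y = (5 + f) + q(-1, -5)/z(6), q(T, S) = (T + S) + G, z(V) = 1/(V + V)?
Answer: -1508695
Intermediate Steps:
G = -5/3 (G = -⅓*5 = -5/3 ≈ -1.6667)
z(V) = 1/(2*V)
q(T, S) = -5/3 + S + T (q(T, S) = (T + S) - 5/3 = (S + T) - 5/3 = -5/3 + S + T)
f = -8
y = -95 (y = (5 - 8) + (-5/3 - 5 - 1)/(((½)/6)) = -3 - 23/(3*((½)*(⅙))) = -3 - 23/(3*1/12) = -3 - 23/3*12 = -3 - 92 = -95)
15881*y = 15881*(-95) = -1508695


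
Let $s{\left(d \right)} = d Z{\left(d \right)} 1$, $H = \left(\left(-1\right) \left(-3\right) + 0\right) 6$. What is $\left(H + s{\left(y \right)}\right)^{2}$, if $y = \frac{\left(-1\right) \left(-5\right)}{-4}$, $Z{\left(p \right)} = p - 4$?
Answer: $\frac{154449}{256} \approx 603.32$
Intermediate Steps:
$Z{\left(p \right)} = -4 + p$ ($Z{\left(p \right)} = p - 4 = -4 + p$)
$H = 18$ ($H = \left(3 + 0\right) 6 = 3 \cdot 6 = 18$)
$y = - \frac{5}{4}$ ($y = 5 \left(- \frac{1}{4}\right) = - \frac{5}{4} \approx -1.25$)
$s{\left(d \right)} = d \left(-4 + d\right)$ ($s{\left(d \right)} = d \left(-4 + d\right) 1 = d \left(-4 + d\right)$)
$\left(H + s{\left(y \right)}\right)^{2} = \left(18 - \frac{5 \left(-4 - \frac{5}{4}\right)}{4}\right)^{2} = \left(18 - - \frac{105}{16}\right)^{2} = \left(18 + \frac{105}{16}\right)^{2} = \left(\frac{393}{16}\right)^{2} = \frac{154449}{256}$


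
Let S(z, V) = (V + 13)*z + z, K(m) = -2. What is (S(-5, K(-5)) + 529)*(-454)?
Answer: -212926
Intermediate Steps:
S(z, V) = z + z*(13 + V) (S(z, V) = (13 + V)*z + z = z*(13 + V) + z = z + z*(13 + V))
(S(-5, K(-5)) + 529)*(-454) = (-5*(14 - 2) + 529)*(-454) = (-5*12 + 529)*(-454) = (-60 + 529)*(-454) = 469*(-454) = -212926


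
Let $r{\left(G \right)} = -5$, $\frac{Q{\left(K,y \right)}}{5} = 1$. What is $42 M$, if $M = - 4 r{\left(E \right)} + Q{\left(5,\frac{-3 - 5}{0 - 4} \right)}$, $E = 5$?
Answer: $1050$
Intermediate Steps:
$Q{\left(K,y \right)} = 5$ ($Q{\left(K,y \right)} = 5 \cdot 1 = 5$)
$M = 25$ ($M = \left(-4\right) \left(-5\right) + 5 = 20 + 5 = 25$)
$42 M = 42 \cdot 25 = 1050$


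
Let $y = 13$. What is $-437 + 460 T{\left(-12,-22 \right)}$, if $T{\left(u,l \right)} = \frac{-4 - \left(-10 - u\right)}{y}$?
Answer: $- \frac{8441}{13} \approx -649.31$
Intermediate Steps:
$T{\left(u,l \right)} = \frac{6}{13} + \frac{u}{13}$ ($T{\left(u,l \right)} = \frac{-4 - \left(-10 - u\right)}{13} = \left(-4 + \left(10 + u\right)\right) \frac{1}{13} = \left(6 + u\right) \frac{1}{13} = \frac{6}{13} + \frac{u}{13}$)
$-437 + 460 T{\left(-12,-22 \right)} = -437 + 460 \left(\frac{6}{13} + \frac{1}{13} \left(-12\right)\right) = -437 + 460 \left(\frac{6}{13} - \frac{12}{13}\right) = -437 + 460 \left(- \frac{6}{13}\right) = -437 - \frac{2760}{13} = - \frac{8441}{13}$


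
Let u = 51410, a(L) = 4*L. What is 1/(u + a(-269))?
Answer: 1/50334 ≈ 1.9867e-5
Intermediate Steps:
1/(u + a(-269)) = 1/(51410 + 4*(-269)) = 1/(51410 - 1076) = 1/50334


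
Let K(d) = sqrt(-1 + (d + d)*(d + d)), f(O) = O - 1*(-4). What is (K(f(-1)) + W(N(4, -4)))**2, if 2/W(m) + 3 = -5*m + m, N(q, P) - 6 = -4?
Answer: 4239/121 - 4*sqrt(35)/11 ≈ 32.882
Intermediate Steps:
f(O) = 4 + O (f(O) = O + 4 = 4 + O)
N(q, P) = 2 (N(q, P) = 6 - 4 = 2)
K(d) = sqrt(-1 + 4*d**2) (K(d) = sqrt(-1 + (2*d)*(2*d)) = sqrt(-1 + 4*d**2))
W(m) = 2/(-3 - 4*m) (W(m) = 2/(-3 + (-5*m + m)) = 2/(-3 - 4*m))
(K(f(-1)) + W(N(4, -4)))**2 = (sqrt(-1 + 4*(4 - 1)**2) - 2/(3 + 4*2))**2 = (sqrt(-1 + 4*3**2) - 2/(3 + 8))**2 = (sqrt(-1 + 4*9) - 2/11)**2 = (sqrt(-1 + 36) - 2*1/11)**2 = (sqrt(35) - 2/11)**2 = (-2/11 + sqrt(35))**2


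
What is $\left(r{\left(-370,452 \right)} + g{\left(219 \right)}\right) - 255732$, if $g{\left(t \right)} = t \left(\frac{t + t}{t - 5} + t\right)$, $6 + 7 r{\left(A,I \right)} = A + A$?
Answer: $- \frac{155364574}{749} \approx -2.0743 \cdot 10^{5}$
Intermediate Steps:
$r{\left(A,I \right)} = - \frac{6}{7} + \frac{2 A}{7}$ ($r{\left(A,I \right)} = - \frac{6}{7} + \frac{A + A}{7} = - \frac{6}{7} + \frac{2 A}{7}$)
$g{\left(t \right)} = t \left(t + \frac{2 t}{-5 + t}\right)$ ($g{\left(t \right)} = t \left(\frac{2 t}{-5 + t} + t\right) = t \left(t + \frac{2 t}{-5 + t}\right)$)
$\left(r{\left(-370,452 \right)} + g{\left(219 \right)}\right) - 255732 = \left(\left(- \frac{6}{7} + \frac{2}{7} \left(-370\right)\right) + \frac{219^{2} \left(-3 + 219\right)}{-5 + 219}\right) - 255732 = \left(\left(- \frac{6}{7} - \frac{740}{7}\right) + 47961 \cdot \frac{1}{214} \cdot 216\right) - 255732 = \left(- \frac{746}{7} + 47961 \cdot \frac{1}{214} \cdot 216\right) - 255732 = \left(- \frac{746}{7} + \frac{5179788}{107}\right) - 255732 = \frac{36178694}{749} - 255732 = - \frac{155364574}{749}$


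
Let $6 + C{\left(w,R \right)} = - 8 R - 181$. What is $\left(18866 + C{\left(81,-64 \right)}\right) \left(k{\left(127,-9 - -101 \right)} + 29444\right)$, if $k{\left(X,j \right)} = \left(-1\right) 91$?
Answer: $563313423$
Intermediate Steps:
$k{\left(X,j \right)} = -91$
$C{\left(w,R \right)} = -187 - 8 R$ ($C{\left(w,R \right)} = -6 - \left(181 + 8 R\right) = -187 - 8 R$)
$\left(18866 + C{\left(81,-64 \right)}\right) \left(k{\left(127,-9 - -101 \right)} + 29444\right) = \left(18866 - -325\right) \left(-91 + 29444\right) = \left(18866 + \left(-187 + 512\right)\right) 29353 = \left(18866 + 325\right) 29353 = 19191 \cdot 29353 = 563313423$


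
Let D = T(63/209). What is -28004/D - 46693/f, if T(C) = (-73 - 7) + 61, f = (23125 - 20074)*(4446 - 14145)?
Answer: 15635574071/10608327 ≈ 1473.9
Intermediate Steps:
f = -29591649 (f = 3051*(-9699) = -29591649)
T(C) = -19 (T(C) = -80 + 61 = -19)
D = -19
-28004/D - 46693/f = -28004/(-19) - 46693/(-29591649) = -28004*(-1/19) - 46693*(-1/29591649) = 28004/19 + 881/558333 = 15635574071/10608327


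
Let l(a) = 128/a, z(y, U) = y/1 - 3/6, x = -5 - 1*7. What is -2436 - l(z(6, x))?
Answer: -27052/11 ≈ -2459.3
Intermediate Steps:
x = -12 (x = -5 - 7 = -12)
z(y, U) = -½ + y (z(y, U) = y*1 - 3*⅙ = y - ½ = -½ + y)
-2436 - l(z(6, x)) = -2436 - 128/(-½ + 6) = -2436 - 128/11/2 = -2436 - 128*2/11 = -2436 - 1*256/11 = -2436 - 256/11 = -27052/11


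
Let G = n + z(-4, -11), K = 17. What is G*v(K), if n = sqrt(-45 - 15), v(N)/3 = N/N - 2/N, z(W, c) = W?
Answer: -180/17 + 90*I*sqrt(15)/17 ≈ -10.588 + 20.504*I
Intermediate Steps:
v(N) = 3 - 6/N (v(N) = 3*(N/N - 2/N) = 3*(1 - 2/N) = 3 - 6/N)
n = 2*I*sqrt(15) (n = sqrt(-60) = 2*I*sqrt(15) ≈ 7.746*I)
G = -4 + 2*I*sqrt(15) (G = 2*I*sqrt(15) - 4 = -4 + 2*I*sqrt(15) ≈ -4.0 + 7.746*I)
G*v(K) = (-4 + 2*I*sqrt(15))*(3 - 6/17) = (-4 + 2*I*sqrt(15))*(45/17) = -180/17 + 90*I*sqrt(15)/17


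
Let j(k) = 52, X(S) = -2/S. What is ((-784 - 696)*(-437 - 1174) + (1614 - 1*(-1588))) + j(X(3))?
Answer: 2387534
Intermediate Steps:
((-784 - 696)*(-437 - 1174) + (1614 - 1*(-1588))) + j(X(3)) = ((-784 - 696)*(-437 - 1174) + (1614 - 1*(-1588))) + 52 = (-1480*(-1611) + (1614 + 1588)) + 52 = (2384280 + 3202) + 52 = 2387482 + 52 = 2387534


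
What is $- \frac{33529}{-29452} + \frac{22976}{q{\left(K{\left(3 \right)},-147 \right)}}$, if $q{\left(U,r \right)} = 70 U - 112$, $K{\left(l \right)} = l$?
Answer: $\frac{339987497}{1443148} \approx 235.59$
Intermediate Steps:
$q{\left(U,r \right)} = -112 + 70 U$
$- \frac{33529}{-29452} + \frac{22976}{q{\left(K{\left(3 \right)},-147 \right)}} = - \frac{33529}{-29452} + \frac{22976}{-112 + 70 \cdot 3} = \left(-33529\right) \left(- \frac{1}{29452}\right) + \frac{22976}{-112 + 210} = \frac{33529}{29452} + \frac{22976}{98} = \frac{33529}{29452} + 22976 \cdot \frac{1}{98} = \frac{33529}{29452} + \frac{11488}{49} = \frac{339987497}{1443148}$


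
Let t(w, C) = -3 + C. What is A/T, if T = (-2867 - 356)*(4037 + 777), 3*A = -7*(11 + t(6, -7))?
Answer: 7/46546566 ≈ 1.5039e-7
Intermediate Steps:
A = -7/3 (A = (-7*(11 + (-3 - 7)))/3 = (-7*(11 - 10))/3 = (-7*1)/3 = (⅓)*(-7) = -7/3 ≈ -2.3333)
T = -15515522 (T = -3223*4814 = -15515522)
A/T = -7/3/(-15515522) = -7/3*(-1/15515522) = 7/46546566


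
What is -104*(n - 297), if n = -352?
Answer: 67496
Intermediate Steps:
-104*(n - 297) = -104*(-352 - 297) = -104*(-649) = 67496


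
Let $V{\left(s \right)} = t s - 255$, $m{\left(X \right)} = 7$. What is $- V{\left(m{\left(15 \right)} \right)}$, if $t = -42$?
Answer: $549$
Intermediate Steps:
$V{\left(s \right)} = -255 - 42 s$ ($V{\left(s \right)} = - 42 s - 255 = -255 - 42 s$)
$- V{\left(m{\left(15 \right)} \right)} = - (-255 - 294) = \left(-1\right) \left(-549\right) = 549$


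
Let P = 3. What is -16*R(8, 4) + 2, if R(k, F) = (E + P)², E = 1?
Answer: -254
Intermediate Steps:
R(k, F) = 16 (R(k, F) = (1 + 3)² = 4² = 16)
-16*R(8, 4) + 2 = -16*16 + 2 = -256 + 2 = -254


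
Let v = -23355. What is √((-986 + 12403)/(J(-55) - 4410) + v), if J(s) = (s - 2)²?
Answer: 2*I*√874831947/387 ≈ 152.86*I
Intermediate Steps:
J(s) = (-2 + s)²
√((-986 + 12403)/(J(-55) - 4410) + v) = √((-986 + 12403)/((-2 - 55)² - 4410) - 23355) = √(11417/((-57)² - 4410) - 23355) = √(11417/(3249 - 4410) - 23355) = √(11417/(-1161) - 23355) = √(11417*(-1/1161) - 23355) = √(-11417/1161 - 23355) = √(-27126572/1161) = 2*I*√874831947/387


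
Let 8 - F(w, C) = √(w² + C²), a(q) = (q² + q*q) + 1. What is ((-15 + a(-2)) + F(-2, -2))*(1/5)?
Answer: ⅖ - 2*√2/5 ≈ -0.16569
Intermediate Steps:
a(q) = 1 + 2*q² (a(q) = (q² + q²) + 1 = 2*q² + 1 = 1 + 2*q²)
F(w, C) = 8 - √(C² + w²) (F(w, C) = 8 - √(w² + C²) = 8 - √(C² + w²))
((-15 + a(-2)) + F(-2, -2))*(1/5) = ((-15 + (1 + 2*(-2)²)) + (8 - √((-2)² + (-2)²)))*(1/5) = ((-15 + (1 + 2*4)) + (8 - √(4 + 4)))*((⅕)*1) = ((-15 + (1 + 8)) + (8 - √8))*(⅕) = ((-15 + 9) + (8 - 2*√2))*(⅕) = (-6 + (8 - 2*√2))*(⅕) = (2 - 2*√2)*(⅕) = ⅖ - 2*√2/5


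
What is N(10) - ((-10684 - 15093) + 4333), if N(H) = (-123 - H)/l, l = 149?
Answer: 3195023/149 ≈ 21443.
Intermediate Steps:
N(H) = -123/149 - H/149 (N(H) = (-123 - H)/149 = (-123 - H)*(1/149) = -123/149 - H/149)
N(10) - ((-10684 - 15093) + 4333) = (-123/149 - 1/149*10) - ((-10684 - 15093) + 4333) = (-123/149 - 10/149) - (-25777 + 4333) = -133/149 - 1*(-21444) = -133/149 + 21444 = 3195023/149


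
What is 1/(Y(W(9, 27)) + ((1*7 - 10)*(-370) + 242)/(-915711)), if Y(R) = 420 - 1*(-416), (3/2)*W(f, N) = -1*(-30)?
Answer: 915711/765533044 ≈ 0.0011962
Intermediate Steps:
W(f, N) = 20 (W(f, N) = 2*(-1*(-30))/3 = (⅔)*30 = 20)
Y(R) = 836 (Y(R) = 420 + 416 = 836)
1/(Y(W(9, 27)) + ((1*7 - 10)*(-370) + 242)/(-915711)) = 1/(836 + ((1*7 - 10)*(-370) + 242)/(-915711)) = 1/(836 + ((7 - 10)*(-370) + 242)*(-1/915711)) = 1/(836 + (-3*(-370) + 242)*(-1/915711)) = 1/(836 + (1110 + 242)*(-1/915711)) = 1/(836 + 1352*(-1/915711)) = 1/(836 - 1352/915711) = 1/(765533044/915711) = 915711/765533044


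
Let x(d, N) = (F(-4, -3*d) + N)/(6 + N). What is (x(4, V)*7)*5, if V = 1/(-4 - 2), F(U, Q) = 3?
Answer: 17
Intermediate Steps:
V = -⅙ (V = 1/(-6) = -⅙ ≈ -0.16667)
x(d, N) = (3 + N)/(6 + N)
(x(4, V)*7)*5 = (((3 - ⅙)/(6 - ⅙))*7)*5 = (((17/6)/(35/6))*7)*5 = (((6/35)*(17/6))*7)*5 = ((17/35)*7)*5 = (17/5)*5 = 17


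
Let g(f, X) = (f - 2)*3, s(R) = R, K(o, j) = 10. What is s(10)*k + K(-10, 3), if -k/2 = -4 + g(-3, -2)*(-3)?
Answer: -810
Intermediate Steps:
g(f, X) = -6 + 3*f (g(f, X) = (-2 + f)*3 = -6 + 3*f)
k = -82 (k = -2*(-4 + (-6 + 3*(-3))*(-3)) = -2*(-4 + (-6 - 9)*(-3)) = -2*(-4 - 15*(-3)) = -2*(-4 + 45) = -2*41 = -82)
s(10)*k + K(-10, 3) = 10*(-82) + 10 = -820 + 10 = -810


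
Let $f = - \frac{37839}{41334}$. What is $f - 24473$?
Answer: $- \frac{337201607}{13778} \approx -24474.0$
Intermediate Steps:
$f = - \frac{12613}{13778}$ ($f = \left(-37839\right) \frac{1}{41334} = - \frac{12613}{13778} \approx -0.91545$)
$f - 24473 = - \frac{12613}{13778} - 24473 = - \frac{337201607}{13778}$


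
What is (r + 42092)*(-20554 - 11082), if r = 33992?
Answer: -2406993424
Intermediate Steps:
(r + 42092)*(-20554 - 11082) = (33992 + 42092)*(-20554 - 11082) = 76084*(-31636) = -2406993424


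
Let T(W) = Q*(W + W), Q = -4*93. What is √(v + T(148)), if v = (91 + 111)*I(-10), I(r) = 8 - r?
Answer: 2*I*√26619 ≈ 326.31*I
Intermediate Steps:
v = 3636 (v = (91 + 111)*(8 - 1*(-10)) = 202*(8 + 10) = 202*18 = 3636)
Q = -372
T(W) = -744*W (T(W) = -372*(W + W) = -744*W)
√(v + T(148)) = √(3636 - 744*148) = √(3636 - 110112) = √(-106476) = 2*I*√26619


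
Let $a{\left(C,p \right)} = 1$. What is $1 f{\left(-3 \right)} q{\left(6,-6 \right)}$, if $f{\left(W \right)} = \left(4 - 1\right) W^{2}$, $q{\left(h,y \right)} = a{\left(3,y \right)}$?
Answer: $27$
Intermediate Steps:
$q{\left(h,y \right)} = 1$
$f{\left(W \right)} = 3 W^{2}$ ($f{\left(W \right)} = \left(4 - 1\right) W^{2} = 3 W^{2}$)
$1 f{\left(-3 \right)} q{\left(6,-6 \right)} = 1 \cdot 3 \left(-3\right)^{2} \cdot 1 = 1 \cdot 3 \cdot 9 \cdot 1 = 1 \cdot 27 \cdot 1 = 27 \cdot 1 = 27$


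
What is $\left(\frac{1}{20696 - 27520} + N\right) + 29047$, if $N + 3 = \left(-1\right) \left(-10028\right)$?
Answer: $\frac{266627327}{6824} \approx 39072.0$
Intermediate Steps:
$N = 10025$ ($N = -3 - -10028 = -3 + 10028 = 10025$)
$\left(\frac{1}{20696 - 27520} + N\right) + 29047 = \left(\frac{1}{20696 - 27520} + 10025\right) + 29047 = \left(\frac{1}{-6824} + 10025\right) + 29047 = \left(- \frac{1}{6824} + 10025\right) + 29047 = \frac{68410599}{6824} + 29047 = \frac{266627327}{6824}$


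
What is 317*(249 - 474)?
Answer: -71325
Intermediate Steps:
317*(249 - 474) = 317*(-225) = -71325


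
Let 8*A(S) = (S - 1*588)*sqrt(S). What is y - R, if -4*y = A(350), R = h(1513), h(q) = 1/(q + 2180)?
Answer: -1/3693 + 595*sqrt(14)/16 ≈ 139.14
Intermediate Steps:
h(q) = 1/(2180 + q)
R = 1/3693 (R = 1/(2180 + 1513) = 1/3693 ≈ 0.00027078)
A(S) = sqrt(S)*(-588 + S)/8 (A(S) = ((S - 1*588)*sqrt(S))/8 = ((S - 588)*sqrt(S))/8 = ((-588 + S)*sqrt(S))/8 = (sqrt(S)*(-588 + S))/8 = sqrt(S)*(-588 + S)/8)
y = 595*sqrt(14)/16 (y = -sqrt(350)*(-588 + 350)/32 = -5*sqrt(14)*(-238)/32 = -(-595)*sqrt(14)/16 = 595*sqrt(14)/16 ≈ 139.14)
y - R = 595*sqrt(14)/16 - 1*1/3693 = 595*sqrt(14)/16 - 1/3693 = -1/3693 + 595*sqrt(14)/16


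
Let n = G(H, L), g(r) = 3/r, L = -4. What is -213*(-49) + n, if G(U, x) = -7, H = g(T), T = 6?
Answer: 10430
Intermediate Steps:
H = ½ (H = 3/6 = 3*(⅙) = ½ ≈ 0.50000)
n = -7
-213*(-49) + n = -213*(-49) - 7 = 10437 - 7 = 10430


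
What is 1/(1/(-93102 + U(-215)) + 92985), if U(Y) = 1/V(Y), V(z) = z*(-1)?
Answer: 20016929/1861274142850 ≈ 1.0754e-5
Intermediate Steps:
V(z) = -z
U(Y) = -1/Y (U(Y) = 1/(-Y) = -1/Y)
1/(1/(-93102 + U(-215)) + 92985) = 1/(1/(-93102 - 1/(-215)) + 92985) = 1/(1/(-93102 - 1*(-1/215)) + 92985) = 1/(1/(-93102 + 1/215) + 92985) = 1/(1/(-20016929/215) + 92985) = 1/(-215/20016929 + 92985) = 1/(1861274142850/20016929) = 20016929/1861274142850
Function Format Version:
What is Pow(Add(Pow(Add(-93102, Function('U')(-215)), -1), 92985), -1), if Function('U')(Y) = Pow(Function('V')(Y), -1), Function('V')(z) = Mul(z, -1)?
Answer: Rational(20016929, 1861274142850) ≈ 1.0754e-5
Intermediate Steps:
Function('V')(z) = Mul(-1, z)
Function('U')(Y) = Mul(-1, Pow(Y, -1)) (Function('U')(Y) = Pow(Mul(-1, Y), -1) = Mul(-1, Pow(Y, -1)))
Pow(Add(Pow(Add(-93102, Function('U')(-215)), -1), 92985), -1) = Pow(Add(Pow(Add(-93102, Mul(-1, Pow(-215, -1))), -1), 92985), -1) = Pow(Add(Pow(Add(-93102, Mul(-1, Rational(-1, 215))), -1), 92985), -1) = Pow(Add(Pow(Add(-93102, Rational(1, 215)), -1), 92985), -1) = Pow(Add(Pow(Rational(-20016929, 215), -1), 92985), -1) = Pow(Add(Rational(-215, 20016929), 92985), -1) = Pow(Rational(1861274142850, 20016929), -1) = Rational(20016929, 1861274142850)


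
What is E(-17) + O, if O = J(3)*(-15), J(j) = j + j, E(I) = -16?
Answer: -106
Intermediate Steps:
J(j) = 2*j
O = -90 (O = (2*3)*(-15) = 6*(-15) = -90)
E(-17) + O = -16 - 90 = -106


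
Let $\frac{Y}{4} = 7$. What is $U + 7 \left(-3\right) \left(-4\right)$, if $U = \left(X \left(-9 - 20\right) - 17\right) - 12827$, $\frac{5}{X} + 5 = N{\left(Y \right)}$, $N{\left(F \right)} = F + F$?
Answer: $- \frac{650905}{51} \approx -12763.0$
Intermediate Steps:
$Y = 28$ ($Y = 4 \cdot 7 = 28$)
$N{\left(F \right)} = 2 F$
$X = \frac{5}{51}$ ($X = \frac{5}{-5 + 2 \cdot 28} = \frac{5}{-5 + 56} = \frac{5}{51} \approx 0.098039$)
$U = - \frac{655189}{51}$ ($U = \left(\frac{5 \left(-9 - 20\right)}{51} - 17\right) - 12827 = \left(\frac{5}{51} \left(-29\right) - 17\right) - 12827 = \left(- \frac{145}{51} - 17\right) - 12827 = - \frac{1012}{51} - 12827 = - \frac{655189}{51} \approx -12847.0$)
$U + 7 \left(-3\right) \left(-4\right) = - \frac{655189}{51} + 7 \left(-3\right) \left(-4\right) = - \frac{655189}{51} - -84 = - \frac{655189}{51} + 84 = - \frac{650905}{51}$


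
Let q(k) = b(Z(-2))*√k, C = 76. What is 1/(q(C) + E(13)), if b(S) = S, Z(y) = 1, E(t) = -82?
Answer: -41/3324 - √19/3324 ≈ -0.013646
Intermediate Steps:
q(k) = √k (q(k) = 1*√k = √k)
1/(q(C) + E(13)) = 1/(√76 - 82) = 1/(2*√19 - 82) = 1/(-82 + 2*√19)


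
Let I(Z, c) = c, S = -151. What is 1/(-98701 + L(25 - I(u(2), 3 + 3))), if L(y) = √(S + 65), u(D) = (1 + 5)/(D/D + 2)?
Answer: -98701/9741887487 - I*√86/9741887487 ≈ -1.0132e-5 - 9.5193e-10*I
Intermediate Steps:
u(D) = 2 (u(D) = 6/(1 + 2) = 6/3 = 6*(⅓) = 2)
L(y) = I*√86 (L(y) = √(-151 + 65) = √(-86) = I*√86)
1/(-98701 + L(25 - I(u(2), 3 + 3))) = 1/(-98701 + I*√86)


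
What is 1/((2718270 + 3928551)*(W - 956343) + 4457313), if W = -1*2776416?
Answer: -1/24810976451826 ≈ -4.0305e-14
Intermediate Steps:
W = -2776416
1/((2718270 + 3928551)*(W - 956343) + 4457313) = 1/((2718270 + 3928551)*(-2776416 - 956343) + 4457313) = 1/(6646821*(-3732759) + 4457313) = 1/(-24810980909139 + 4457313) = 1/(-24810976451826) = -1/24810976451826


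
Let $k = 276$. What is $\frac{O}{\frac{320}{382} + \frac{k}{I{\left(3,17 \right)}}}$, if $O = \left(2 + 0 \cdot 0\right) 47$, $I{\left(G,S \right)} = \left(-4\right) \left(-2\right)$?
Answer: $\frac{35908}{13499} \approx 2.66$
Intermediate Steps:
$I{\left(G,S \right)} = 8$
$O = 94$ ($O = \left(2 + 0\right) 47 = 2 \cdot 47 = 94$)
$\frac{O}{\frac{320}{382} + \frac{k}{I{\left(3,17 \right)}}} = \frac{94}{\frac{320}{382} + \frac{276}{8}} = \frac{94}{320 \cdot \frac{1}{382} + 276 \cdot \frac{1}{8}} = \frac{94}{\frac{160}{191} + \frac{69}{2}} = \frac{94}{\frac{13499}{382}} = 94 \cdot \frac{382}{13499} = \frac{35908}{13499}$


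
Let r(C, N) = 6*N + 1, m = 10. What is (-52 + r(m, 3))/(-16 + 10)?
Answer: 11/2 ≈ 5.5000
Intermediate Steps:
r(C, N) = 1 + 6*N
(-52 + r(m, 3))/(-16 + 10) = (-52 + (1 + 6*3))/(-16 + 10) = (-52 + (1 + 18))/(-6) = (-52 + 19)*(-1/6) = -33*(-1/6) = 11/2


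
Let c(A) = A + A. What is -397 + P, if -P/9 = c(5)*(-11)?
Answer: 593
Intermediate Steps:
c(A) = 2*A
P = 990 (P = -9*2*5*(-11) = -90*(-11) = -9*(-110) = 990)
-397 + P = -397 + 990 = 593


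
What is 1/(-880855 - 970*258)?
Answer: -1/1131115 ≈ -8.8408e-7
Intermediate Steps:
1/(-880855 - 970*258) = 1/(-880855 - 250260) = 1/(-1131115) = -1/1131115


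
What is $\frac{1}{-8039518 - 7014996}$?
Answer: $- \frac{1}{15054514} \approx -6.6425 \cdot 10^{-8}$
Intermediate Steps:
$\frac{1}{-8039518 - 7014996} = \frac{1}{-15054514} = - \frac{1}{15054514}$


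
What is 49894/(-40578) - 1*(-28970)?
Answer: 587747383/20289 ≈ 28969.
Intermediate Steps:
49894/(-40578) - 1*(-28970) = 49894*(-1/40578) + 28970 = -24947/20289 + 28970 = 587747383/20289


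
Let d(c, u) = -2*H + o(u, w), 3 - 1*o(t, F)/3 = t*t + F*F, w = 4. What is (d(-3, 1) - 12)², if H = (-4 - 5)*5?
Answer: 1296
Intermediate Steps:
o(t, F) = 9 - 3*F² - 3*t² (o(t, F) = 9 - 3*(t*t + F*F) = 9 - 3*(t² + F²) = 9 - 3*(F² + t²) = 9 + (-3*F² - 3*t²) = 9 - 3*F² - 3*t²)
H = -45 (H = -9*5 = -45)
d(c, u) = 51 - 3*u² (d(c, u) = -2*(-45) + (9 - 3*4² - 3*u²) = 90 + (9 - 3*16 - 3*u²) = 90 + (9 - 48 - 3*u²) = 90 + (-39 - 3*u²) = 51 - 3*u²)
(d(-3, 1) - 12)² = ((51 - 3*1²) - 12)² = ((51 - 3*1) - 12)² = ((51 - 3) - 12)² = (48 - 12)² = 36² = 1296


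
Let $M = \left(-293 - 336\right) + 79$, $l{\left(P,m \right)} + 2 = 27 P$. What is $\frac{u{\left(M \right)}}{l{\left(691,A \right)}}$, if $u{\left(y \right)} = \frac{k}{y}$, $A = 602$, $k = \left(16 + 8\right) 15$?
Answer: $- \frac{36}{1026025} \approx -3.5087 \cdot 10^{-5}$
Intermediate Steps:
$k = 360$ ($k = 24 \cdot 15 = 360$)
$l{\left(P,m \right)} = -2 + 27 P$
$M = -550$ ($M = -629 + 79 = -550$)
$u{\left(y \right)} = \frac{360}{y}$
$\frac{u{\left(M \right)}}{l{\left(691,A \right)}} = \frac{360 \frac{1}{-550}}{-2 + 27 \cdot 691} = \frac{360 \left(- \frac{1}{550}\right)}{-2 + 18657} = - \frac{36}{55 \cdot 18655} = \left(- \frac{36}{55}\right) \frac{1}{18655} = - \frac{36}{1026025}$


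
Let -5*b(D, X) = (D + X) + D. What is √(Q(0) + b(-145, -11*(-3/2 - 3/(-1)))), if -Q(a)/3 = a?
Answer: √6130/10 ≈ 7.8294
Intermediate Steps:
Q(a) = -3*a
b(D, X) = -2*D/5 - X/5 (b(D, X) = -((D + X) + D)/5 = -(X + 2*D)/5 = -2*D/5 - X/5)
√(Q(0) + b(-145, -11*(-3/2 - 3/(-1)))) = √(-3*0 + (-⅖*(-145) - (-11)*(-3/2 - 3/(-1))/5)) = √(0 + (58 - (-11)*(-3*½ - 3*(-1))/5)) = √(0 + (58 - (-11)*(-3/2 + 3)/5)) = √(0 + (58 - (-11)*3/(5*2))) = √(0 + (58 - ⅕*(-33/2))) = √(0 + (58 + 33/10)) = √(0 + 613/10) = √(613/10) = √6130/10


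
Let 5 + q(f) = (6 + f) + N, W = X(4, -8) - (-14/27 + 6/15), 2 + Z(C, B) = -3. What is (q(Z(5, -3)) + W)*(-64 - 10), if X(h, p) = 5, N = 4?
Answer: -51134/135 ≈ -378.77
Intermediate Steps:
Z(C, B) = -5 (Z(C, B) = -2 - 3 = -5)
W = 691/135 (W = 5 - (-14/27 + 6/15) = 5 - (-14*1/27 + 6*(1/15)) = 5 - (-14/27 + 2/5) = 5 - 1*(-16/135) = 5 + 16/135 = 691/135 ≈ 5.1185)
q(f) = 5 + f (q(f) = -5 + ((6 + f) + 4) = -5 + (10 + f) = 5 + f)
(q(Z(5, -3)) + W)*(-64 - 10) = ((5 - 5) + 691/135)*(-64 - 10) = (0 + 691/135)*(-74) = (691/135)*(-74) = -51134/135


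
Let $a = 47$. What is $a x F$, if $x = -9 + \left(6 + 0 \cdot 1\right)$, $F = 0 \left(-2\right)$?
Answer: $0$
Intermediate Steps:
$F = 0$
$x = -3$ ($x = -9 + \left(6 + 0\right) = -9 + 6 = -3$)
$a x F = 47 \left(-3\right) 0 = \left(-141\right) 0 = 0$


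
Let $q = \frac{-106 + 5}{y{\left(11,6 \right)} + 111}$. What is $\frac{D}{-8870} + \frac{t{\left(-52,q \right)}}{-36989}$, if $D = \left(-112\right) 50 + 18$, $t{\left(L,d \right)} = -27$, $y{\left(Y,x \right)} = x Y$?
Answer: $\frac{103356044}{164046215} \approx 0.63004$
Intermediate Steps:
$y{\left(Y,x \right)} = Y x$
$q = - \frac{101}{177}$ ($q = \frac{-106 + 5}{11 \cdot 6 + 111} = - \frac{101}{66 + 111} = - \frac{101}{177} \approx -0.57062$)
$D = -5582$ ($D = -5600 + 18 = -5582$)
$\frac{D}{-8870} + \frac{t{\left(-52,q \right)}}{-36989} = - \frac{5582}{-8870} - \frac{27}{-36989} = \left(-5582\right) \left(- \frac{1}{8870}\right) - - \frac{27}{36989} = \frac{2791}{4435} + \frac{27}{36989} = \frac{103356044}{164046215}$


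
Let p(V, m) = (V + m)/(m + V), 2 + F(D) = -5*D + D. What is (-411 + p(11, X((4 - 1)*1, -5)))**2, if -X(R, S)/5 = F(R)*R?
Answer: 168100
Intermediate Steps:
F(D) = -2 - 4*D (F(D) = -2 + (-5*D + D) = -2 - 4*D)
X(R, S) = -5*R*(-2 - 4*R) (X(R, S) = -5*(-2 - 4*R)*R = -5*R*(-2 - 4*R))
p(V, m) = 1 (p(V, m) = (V + m)/(V + m) = 1)
(-411 + p(11, X((4 - 1)*1, -5)))**2 = (-411 + 1)**2 = (-410)**2 = 168100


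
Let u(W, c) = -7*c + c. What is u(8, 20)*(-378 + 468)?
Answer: -10800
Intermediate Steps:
u(W, c) = -6*c
u(8, 20)*(-378 + 468) = (-6*20)*(-378 + 468) = -120*90 = -10800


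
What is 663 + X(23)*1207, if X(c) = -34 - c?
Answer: -68136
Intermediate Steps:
663 + X(23)*1207 = 663 + (-34 - 1*23)*1207 = 663 + (-34 - 23)*1207 = 663 - 57*1207 = 663 - 68799 = -68136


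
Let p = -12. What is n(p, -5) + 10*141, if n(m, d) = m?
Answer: 1398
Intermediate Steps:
n(p, -5) + 10*141 = -12 + 10*141 = -12 + 1410 = 1398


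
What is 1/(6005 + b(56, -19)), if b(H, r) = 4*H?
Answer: 1/6229 ≈ 0.00016054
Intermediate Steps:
1/(6005 + b(56, -19)) = 1/(6005 + 4*56) = 1/(6005 + 224) = 1/6229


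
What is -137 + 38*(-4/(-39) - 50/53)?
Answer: -349223/2067 ≈ -168.95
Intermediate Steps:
-137 + 38*(-4/(-39) - 50/53) = -137 + 38*(-4*(-1/39) - 50*1/53) = -137 + 38*(4/39 - 50/53) = -137 + 38*(-1738/2067) = -137 - 66044/2067 = -349223/2067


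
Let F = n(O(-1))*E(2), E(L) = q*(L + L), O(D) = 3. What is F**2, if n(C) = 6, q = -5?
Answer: 14400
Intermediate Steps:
E(L) = -10*L (E(L) = -5*(L + L) = -10*L)
F = -120 (F = 6*(-10*2) = 6*(-20) = -120)
F**2 = (-120)**2 = 14400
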